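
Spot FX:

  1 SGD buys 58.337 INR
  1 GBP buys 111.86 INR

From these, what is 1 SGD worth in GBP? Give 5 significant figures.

1 SGD × 58.337 = 58.337 INR
58.337 INR ÷ 111.86 = 0.521518 GBP

SGD/GBP = 0.52152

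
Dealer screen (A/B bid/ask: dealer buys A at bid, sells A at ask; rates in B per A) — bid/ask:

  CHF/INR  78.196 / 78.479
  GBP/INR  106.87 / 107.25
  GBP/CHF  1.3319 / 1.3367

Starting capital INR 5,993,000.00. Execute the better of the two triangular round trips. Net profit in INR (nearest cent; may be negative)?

Best loop INR → CHF → GBP → INR:
INR 5,993,000.00 ÷ 78.479 (buy CHF at ask) = CHF 76,364.38
CHF 76,364.38 ÷ 1.3367 (buy GBP at ask) = GBP 57,129.03
GBP 57,129.03 × 106.87 (sell GBP at bid) = INR 6,105,379.70

Net profit: INR 112,379.70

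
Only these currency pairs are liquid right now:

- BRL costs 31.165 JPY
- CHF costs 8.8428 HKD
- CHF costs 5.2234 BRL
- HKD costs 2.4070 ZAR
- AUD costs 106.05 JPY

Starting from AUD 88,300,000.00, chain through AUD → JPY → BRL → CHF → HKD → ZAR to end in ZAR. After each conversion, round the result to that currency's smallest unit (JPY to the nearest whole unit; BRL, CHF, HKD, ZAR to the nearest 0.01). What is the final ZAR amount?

AUD 88,300,000.00 × 106.05 = JPY 9,364,215,000
JPY 9,364,215,000 ÷ 31.165 = BRL 300,472,164.29
BRL 300,472,164.29 ÷ 5.2234 = CHF 57,524,249.40
CHF 57,524,249.40 × 8.8428 = HKD 508,675,432.59
HKD 508,675,432.59 × 2.4070 = ZAR 1,224,381,766.24

ZAR 1,224,381,766.24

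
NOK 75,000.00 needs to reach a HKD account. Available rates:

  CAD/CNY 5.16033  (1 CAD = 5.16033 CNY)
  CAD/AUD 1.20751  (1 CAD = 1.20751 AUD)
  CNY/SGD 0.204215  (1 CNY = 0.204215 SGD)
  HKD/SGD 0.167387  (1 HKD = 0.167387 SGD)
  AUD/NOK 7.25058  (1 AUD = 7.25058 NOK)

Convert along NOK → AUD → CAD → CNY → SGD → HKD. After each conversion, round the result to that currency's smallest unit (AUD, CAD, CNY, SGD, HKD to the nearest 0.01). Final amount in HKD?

HKD 53,931.37

NOK 75,000.00 ÷ 7.25058 = AUD 10,344.00
AUD 10,344.00 ÷ 1.20751 = CAD 8,566.39
CAD 8,566.39 × 5.16033 = CNY 44,205.40
CNY 44,205.40 × 0.204215 = SGD 9,027.41
SGD 9,027.41 ÷ 0.167387 = HKD 53,931.37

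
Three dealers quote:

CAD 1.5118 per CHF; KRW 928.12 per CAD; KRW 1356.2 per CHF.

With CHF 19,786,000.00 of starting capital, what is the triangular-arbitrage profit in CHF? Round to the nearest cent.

Profitable loop is CHF → CAD → KRW → CHF:
CHF 19,786,000.00 × 1.5118 = CAD 29,912,474.80
CAD 29,912,474.80 × 928.12 = KRW 27,762,366,111
KRW 27,762,366,111 ÷ 1356.2 = CHF 20,470,702.04
Profit = CHF 20,470,702.04 − CHF 19,786,000.00

Profit: CHF 684,702.04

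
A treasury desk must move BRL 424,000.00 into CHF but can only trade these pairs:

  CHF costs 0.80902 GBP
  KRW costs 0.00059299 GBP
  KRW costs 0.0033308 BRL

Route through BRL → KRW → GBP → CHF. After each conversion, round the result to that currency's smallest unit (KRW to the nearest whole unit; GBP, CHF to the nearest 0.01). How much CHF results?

BRL 424,000.00 ÷ 0.0033308 = KRW 127,296,746
KRW 127,296,746 × 0.00059299 = GBP 75,485.70
GBP 75,485.70 ÷ 0.80902 = CHF 93,305.11

CHF 93,305.11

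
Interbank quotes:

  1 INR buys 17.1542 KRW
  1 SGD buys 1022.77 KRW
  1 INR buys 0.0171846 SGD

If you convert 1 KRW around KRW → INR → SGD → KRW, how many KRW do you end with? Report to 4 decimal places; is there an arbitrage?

1.0246 (arbitrage exists)

Around KRW → INR → SGD → KRW: 1 ÷ 17.1542 × 0.0171846 × 1022.77 = 1.024583
Product > 1; profitable direction is KRW → INR → SGD → KRW.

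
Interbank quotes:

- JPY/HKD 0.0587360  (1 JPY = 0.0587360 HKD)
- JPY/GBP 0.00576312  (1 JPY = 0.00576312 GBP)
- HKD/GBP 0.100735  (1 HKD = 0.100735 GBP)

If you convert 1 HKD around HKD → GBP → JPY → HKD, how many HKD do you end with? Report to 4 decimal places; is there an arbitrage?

1.0267 (arbitrage exists)

Around HKD → GBP → JPY → HKD: 1 × 0.100735 ÷ 0.00576312 × 0.0587360 = 1.026661
Product > 1; profitable direction is HKD → GBP → JPY → HKD.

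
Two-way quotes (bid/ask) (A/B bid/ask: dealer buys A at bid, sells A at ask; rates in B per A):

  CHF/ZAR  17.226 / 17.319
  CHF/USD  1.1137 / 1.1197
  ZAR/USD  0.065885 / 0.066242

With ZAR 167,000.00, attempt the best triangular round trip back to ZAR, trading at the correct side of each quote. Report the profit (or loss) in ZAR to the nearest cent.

Best loop ZAR → USD → CHF → ZAR:
ZAR 167,000.00 × 0.065885 (sell ZAR at bid) = USD 11,002.80
USD 11,002.80 ÷ 1.1197 (buy CHF at ask) = CHF 9,826.56
CHF 9,826.56 × 17.226 (sell CHF at bid) = ZAR 169,272.26

Net profit: ZAR 2,272.26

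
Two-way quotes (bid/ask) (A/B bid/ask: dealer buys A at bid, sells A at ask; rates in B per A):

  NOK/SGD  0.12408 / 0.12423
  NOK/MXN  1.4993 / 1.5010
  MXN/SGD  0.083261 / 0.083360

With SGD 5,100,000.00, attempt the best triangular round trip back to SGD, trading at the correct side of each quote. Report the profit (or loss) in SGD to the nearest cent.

Best loop SGD → NOK → MXN → SGD:
SGD 5,100,000.00 ÷ 0.12423 (buy NOK at ask) = NOK 41,052,885.78
NOK 41,052,885.78 × 1.4993 (sell NOK at bid) = MXN 61,550,591.64
MXN 61,550,591.64 × 0.083261 (sell MXN at bid) = SGD 5,124,763.81

Net profit: SGD 24,763.81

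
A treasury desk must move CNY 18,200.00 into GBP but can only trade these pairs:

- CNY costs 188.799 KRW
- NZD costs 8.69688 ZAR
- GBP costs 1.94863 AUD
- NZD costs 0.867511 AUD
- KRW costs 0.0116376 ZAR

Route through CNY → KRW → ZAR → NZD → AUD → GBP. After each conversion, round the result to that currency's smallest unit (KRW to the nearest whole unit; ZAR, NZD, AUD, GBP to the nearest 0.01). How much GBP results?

CNY 18,200.00 × 188.799 = KRW 3,436,142
KRW 3,436,142 × 0.0116376 = ZAR 39,988.45
ZAR 39,988.45 ÷ 8.69688 = NZD 4,598.02
NZD 4,598.02 × 0.867511 = AUD 3,988.83
AUD 3,988.83 ÷ 1.94863 = GBP 2,046.99

GBP 2,046.99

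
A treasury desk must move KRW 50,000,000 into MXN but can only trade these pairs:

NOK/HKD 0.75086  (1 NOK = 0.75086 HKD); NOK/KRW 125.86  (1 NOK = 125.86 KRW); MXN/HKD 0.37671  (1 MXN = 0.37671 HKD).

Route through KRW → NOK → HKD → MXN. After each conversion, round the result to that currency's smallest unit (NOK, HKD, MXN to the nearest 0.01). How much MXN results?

MXN 791,833.90

KRW 50,000,000 ÷ 125.86 = NOK 397,266.80
NOK 397,266.80 × 0.75086 = HKD 298,291.75
HKD 298,291.75 ÷ 0.37671 = MXN 791,833.90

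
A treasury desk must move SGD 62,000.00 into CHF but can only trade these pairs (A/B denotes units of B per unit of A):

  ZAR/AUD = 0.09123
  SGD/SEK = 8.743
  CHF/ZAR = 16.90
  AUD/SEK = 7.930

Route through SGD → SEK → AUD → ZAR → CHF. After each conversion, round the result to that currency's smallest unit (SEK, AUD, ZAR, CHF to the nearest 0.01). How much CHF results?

SGD 62,000.00 × 8.743 = SEK 542,066.00
SEK 542,066.00 ÷ 7.930 = AUD 68,356.37
AUD 68,356.37 ÷ 0.09123 = ZAR 749,275.13
ZAR 749,275.13 ÷ 16.90 = CHF 44,335.81

CHF 44,335.81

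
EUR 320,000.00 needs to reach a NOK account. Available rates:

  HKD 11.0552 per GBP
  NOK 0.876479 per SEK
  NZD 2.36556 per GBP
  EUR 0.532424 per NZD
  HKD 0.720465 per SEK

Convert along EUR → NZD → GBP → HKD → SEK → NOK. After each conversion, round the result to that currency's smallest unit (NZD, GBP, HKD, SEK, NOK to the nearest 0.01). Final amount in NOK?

NOK 3,417,068.05

EUR 320,000.00 ÷ 0.532424 = NZD 601,024.75
NZD 601,024.75 ÷ 2.36556 = GBP 254,072.93
GBP 254,072.93 × 11.0552 = HKD 2,808,827.06
HKD 2,808,827.06 ÷ 0.720465 = SEK 3,898,630.83
SEK 3,898,630.83 × 0.876479 = NOK 3,417,068.05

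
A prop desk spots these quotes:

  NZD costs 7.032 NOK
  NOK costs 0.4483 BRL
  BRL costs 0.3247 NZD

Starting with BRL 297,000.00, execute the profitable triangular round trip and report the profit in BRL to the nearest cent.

Profitable loop is BRL → NZD → NOK → BRL:
BRL 297,000.00 × 0.3247 = NZD 96,435.90
NZD 96,435.90 × 7.032 = NOK 678,137.25
NOK 678,137.25 × 0.4483 = BRL 304,008.93
Profit = BRL 304,008.93 − BRL 297,000.00

Profit: BRL 7,008.93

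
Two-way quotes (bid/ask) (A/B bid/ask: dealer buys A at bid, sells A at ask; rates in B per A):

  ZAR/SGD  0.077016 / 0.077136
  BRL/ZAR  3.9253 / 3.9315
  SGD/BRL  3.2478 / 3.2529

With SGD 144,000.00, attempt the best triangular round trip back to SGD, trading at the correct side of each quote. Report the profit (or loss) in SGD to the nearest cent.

Net profit: SGD 1,974.29

Best loop SGD → ZAR → BRL → SGD:
SGD 144,000.00 ÷ 0.077136 (buy ZAR at ask) = ZAR 1,866,832.61
ZAR 1,866,832.61 ÷ 3.9315 (buy BRL at ask) = BRL 474,839.78
BRL 474,839.78 ÷ 3.2529 (buy SGD at ask) = SGD 145,974.29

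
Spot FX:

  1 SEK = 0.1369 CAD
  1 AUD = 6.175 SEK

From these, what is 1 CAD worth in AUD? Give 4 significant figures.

1 CAD ÷ 0.1369 = 7.3046 SEK
7.3046 SEK ÷ 6.175 = 1.18293 AUD

CAD/AUD = 1.183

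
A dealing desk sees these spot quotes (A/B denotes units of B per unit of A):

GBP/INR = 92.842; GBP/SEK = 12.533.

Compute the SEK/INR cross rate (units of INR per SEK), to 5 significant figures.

1 SEK ÷ 12.533 = 0.0797894 GBP
0.0797894 GBP × 92.842 = 7.4078 INR

SEK/INR = 7.4078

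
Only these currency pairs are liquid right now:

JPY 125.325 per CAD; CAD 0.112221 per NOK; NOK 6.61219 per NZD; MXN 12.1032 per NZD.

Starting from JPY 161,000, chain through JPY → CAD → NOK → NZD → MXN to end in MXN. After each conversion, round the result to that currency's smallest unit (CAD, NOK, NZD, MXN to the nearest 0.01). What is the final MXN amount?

JPY 161,000 ÷ 125.325 = CAD 1,284.66
CAD 1,284.66 ÷ 0.112221 = NOK 11,447.59
NOK 11,447.59 ÷ 6.61219 = NZD 1,731.29
NZD 1,731.29 × 12.1032 = MXN 20,954.15

MXN 20,954.15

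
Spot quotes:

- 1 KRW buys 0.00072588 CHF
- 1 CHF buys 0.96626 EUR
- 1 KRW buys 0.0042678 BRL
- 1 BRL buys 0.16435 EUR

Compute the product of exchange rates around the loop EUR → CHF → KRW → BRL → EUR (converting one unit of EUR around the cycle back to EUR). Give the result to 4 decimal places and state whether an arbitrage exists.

Around EUR → CHF → KRW → BRL → EUR: 1 ÷ 0.96626 ÷ 0.00072588 × 0.0042678 × 0.16435 = 1.000034
Product ≈ 1 (deviation 0.003%, within rounding noise).

1.0000 (no arbitrage)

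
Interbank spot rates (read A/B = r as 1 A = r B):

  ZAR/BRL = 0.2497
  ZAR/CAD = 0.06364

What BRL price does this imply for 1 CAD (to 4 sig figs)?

CAD/BRL = 3.924

1 CAD ÷ 0.06364 = 15.7134 ZAR
15.7134 ZAR × 0.2497 = 3.92363 BRL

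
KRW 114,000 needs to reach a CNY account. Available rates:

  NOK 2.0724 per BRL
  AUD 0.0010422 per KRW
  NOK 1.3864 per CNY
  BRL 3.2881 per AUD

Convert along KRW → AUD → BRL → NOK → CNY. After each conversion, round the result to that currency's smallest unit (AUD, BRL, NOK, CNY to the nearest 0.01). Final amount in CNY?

KRW 114,000 × 0.0010422 = AUD 118.81
AUD 118.81 × 3.2881 = BRL 390.66
BRL 390.66 × 2.0724 = NOK 809.60
NOK 809.60 ÷ 1.3864 = CNY 583.96

CNY 583.96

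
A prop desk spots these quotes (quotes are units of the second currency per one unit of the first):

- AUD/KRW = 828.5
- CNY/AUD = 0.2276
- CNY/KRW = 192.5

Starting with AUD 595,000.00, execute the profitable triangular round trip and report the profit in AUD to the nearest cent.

Profit: AUD 12,411.39

Profitable loop is AUD → CNY → KRW → AUD:
AUD 595,000.00 ÷ 0.2276 = CNY 2,614,235.50
CNY 2,614,235.50 × 192.5 = KRW 503,240,334
KRW 503,240,334 ÷ 828.5 = AUD 607,411.39
Profit = AUD 607,411.39 − AUD 595,000.00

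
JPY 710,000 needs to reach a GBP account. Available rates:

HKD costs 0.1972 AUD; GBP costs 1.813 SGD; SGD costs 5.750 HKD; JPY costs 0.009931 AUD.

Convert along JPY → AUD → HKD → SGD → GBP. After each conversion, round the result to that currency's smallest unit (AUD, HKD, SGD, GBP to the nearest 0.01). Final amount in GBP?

JPY 710,000 × 0.009931 = AUD 7,051.01
AUD 7,051.01 ÷ 0.1972 = HKD 35,755.63
HKD 35,755.63 ÷ 5.750 = SGD 6,218.37
SGD 6,218.37 ÷ 1.813 = GBP 3,429.88

GBP 3,429.88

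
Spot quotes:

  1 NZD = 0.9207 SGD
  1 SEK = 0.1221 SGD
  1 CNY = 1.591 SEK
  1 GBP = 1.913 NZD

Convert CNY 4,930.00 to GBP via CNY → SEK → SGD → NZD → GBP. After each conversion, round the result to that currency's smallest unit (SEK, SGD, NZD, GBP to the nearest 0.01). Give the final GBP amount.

GBP 543.75

CNY 4,930.00 × 1.591 = SEK 7,843.63
SEK 7,843.63 × 0.1221 = SGD 957.71
SGD 957.71 ÷ 0.9207 = NZD 1,040.20
NZD 1,040.20 ÷ 1.913 = GBP 543.75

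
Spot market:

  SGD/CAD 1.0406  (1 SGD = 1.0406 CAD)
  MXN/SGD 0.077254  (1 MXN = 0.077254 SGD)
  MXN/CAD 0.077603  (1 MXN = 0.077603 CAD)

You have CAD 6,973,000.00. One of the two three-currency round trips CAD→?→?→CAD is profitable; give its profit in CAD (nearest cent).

Profit: CAD 250,471.30

Profitable loop is CAD → MXN → SGD → CAD:
CAD 6,973,000.00 ÷ 0.077603 = MXN 89,854,773.66
MXN 89,854,773.66 × 0.077254 = SGD 6,941,640.68
SGD 6,941,640.68 × 1.0406 = CAD 7,223,471.30
Profit = CAD 7,223,471.30 − CAD 6,973,000.00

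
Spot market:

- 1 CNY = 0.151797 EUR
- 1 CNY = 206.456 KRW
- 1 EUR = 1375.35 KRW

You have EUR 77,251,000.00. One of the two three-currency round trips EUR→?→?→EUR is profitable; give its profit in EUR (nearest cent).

Profitable loop is EUR → KRW → CNY → EUR:
EUR 77,251,000.00 × 1375.35 = KRW 106,247,162,850
KRW 106,247,162,850 ÷ 206.456 = CNY 514,623,759.30
CNY 514,623,759.30 × 0.151797 = EUR 78,118,342.79
Profit = EUR 78,118,342.79 − EUR 77,251,000.00

Profit: EUR 867,342.79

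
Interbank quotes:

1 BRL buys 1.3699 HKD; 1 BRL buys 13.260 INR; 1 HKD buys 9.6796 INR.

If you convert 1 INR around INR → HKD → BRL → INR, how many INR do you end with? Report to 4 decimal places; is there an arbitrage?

Around INR → HKD → BRL → INR: 1 ÷ 9.6796 ÷ 1.3699 × 13.260 = 0.999994
Product ≈ 1 (deviation 0.001%, within rounding noise).

1.0000 (no arbitrage)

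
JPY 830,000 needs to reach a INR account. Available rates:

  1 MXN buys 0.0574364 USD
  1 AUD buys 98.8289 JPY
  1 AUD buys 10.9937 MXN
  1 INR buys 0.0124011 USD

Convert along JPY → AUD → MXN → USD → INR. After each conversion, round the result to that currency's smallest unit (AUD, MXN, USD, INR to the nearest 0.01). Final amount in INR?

INR 427,626.58

JPY 830,000 ÷ 98.8289 = AUD 8,398.35
AUD 8,398.35 × 10.9937 = MXN 92,328.94
MXN 92,328.94 × 0.0574364 = USD 5,303.04
USD 5,303.04 ÷ 0.0124011 = INR 427,626.58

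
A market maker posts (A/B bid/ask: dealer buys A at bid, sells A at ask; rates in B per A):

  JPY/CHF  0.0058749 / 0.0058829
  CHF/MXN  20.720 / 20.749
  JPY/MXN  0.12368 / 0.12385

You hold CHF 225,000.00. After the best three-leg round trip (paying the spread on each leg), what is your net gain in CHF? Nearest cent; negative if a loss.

Best loop CHF → JPY → MXN → CHF:
CHF 225,000.00 ÷ 0.0058829 (buy JPY at ask) = JPY 38,246,443
JPY 38,246,443 × 0.12368 (sell JPY at bid) = MXN 4,730,320.08
MXN 4,730,320.08 ÷ 20.749 (buy CHF at ask) = CHF 227,978.22

Net profit: CHF 2,978.22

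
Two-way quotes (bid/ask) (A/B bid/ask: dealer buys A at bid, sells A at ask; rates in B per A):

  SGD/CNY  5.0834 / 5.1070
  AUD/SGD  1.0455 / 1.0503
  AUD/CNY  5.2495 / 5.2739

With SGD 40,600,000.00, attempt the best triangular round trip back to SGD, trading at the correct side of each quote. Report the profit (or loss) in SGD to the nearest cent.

Best loop SGD → CNY → AUD → SGD:
SGD 40,600,000.00 × 5.0834 (sell SGD at bid) = CNY 206,386,040.00
CNY 206,386,040.00 ÷ 5.2739 (buy AUD at ask) = AUD 39,133,476.18
AUD 39,133,476.18 × 1.0455 (sell AUD at bid) = SGD 40,914,049.34

Net profit: SGD 314,049.34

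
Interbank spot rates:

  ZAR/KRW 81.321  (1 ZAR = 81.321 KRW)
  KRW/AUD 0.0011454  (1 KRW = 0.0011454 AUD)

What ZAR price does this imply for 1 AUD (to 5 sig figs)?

1 AUD ÷ 0.0011454 = 873.057 KRW
873.057 KRW ÷ 81.321 = 10.7359 ZAR

AUD/ZAR = 10.736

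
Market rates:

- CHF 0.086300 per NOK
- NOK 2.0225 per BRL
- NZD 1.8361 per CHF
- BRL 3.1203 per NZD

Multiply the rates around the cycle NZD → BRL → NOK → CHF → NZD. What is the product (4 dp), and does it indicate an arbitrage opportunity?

1.0000 (no arbitrage)

Around NZD → BRL → NOK → CHF → NZD: 1 × 3.1203 × 2.0225 × 0.086300 × 1.8361 = 0.999982
Product ≈ 1 (deviation 0.002%, within rounding noise).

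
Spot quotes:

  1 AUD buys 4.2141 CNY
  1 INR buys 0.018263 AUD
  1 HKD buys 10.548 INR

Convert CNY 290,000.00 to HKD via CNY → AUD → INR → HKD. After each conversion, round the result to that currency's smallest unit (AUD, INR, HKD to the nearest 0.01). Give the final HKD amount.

HKD 357,232.46

CNY 290,000.00 ÷ 4.2141 = AUD 68,816.59
AUD 68,816.59 ÷ 0.018263 = INR 3,768,087.94
INR 3,768,087.94 ÷ 10.548 = HKD 357,232.46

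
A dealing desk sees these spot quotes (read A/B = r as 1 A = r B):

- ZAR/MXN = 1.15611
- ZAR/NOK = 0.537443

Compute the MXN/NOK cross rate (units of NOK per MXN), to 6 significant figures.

MXN/NOK = 0.464872

1 MXN ÷ 1.15611 = 0.86497 ZAR
0.86497 ZAR × 0.537443 = 0.464872 NOK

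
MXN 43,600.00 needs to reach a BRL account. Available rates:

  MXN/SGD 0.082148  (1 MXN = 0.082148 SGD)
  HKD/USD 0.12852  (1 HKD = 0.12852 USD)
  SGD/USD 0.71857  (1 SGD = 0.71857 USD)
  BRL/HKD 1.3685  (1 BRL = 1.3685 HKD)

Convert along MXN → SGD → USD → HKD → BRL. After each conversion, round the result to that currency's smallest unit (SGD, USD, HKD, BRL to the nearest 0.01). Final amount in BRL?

BRL 14,633.13

MXN 43,600.00 × 0.082148 = SGD 3,581.65
SGD 3,581.65 × 0.71857 = USD 2,573.67
USD 2,573.67 ÷ 0.12852 = HKD 20,025.44
HKD 20,025.44 ÷ 1.3685 = BRL 14,633.13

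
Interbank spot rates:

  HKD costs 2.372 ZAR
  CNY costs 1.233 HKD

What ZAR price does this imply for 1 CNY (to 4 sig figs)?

1 CNY × 1.233 = 1.233 HKD
1.233 HKD × 2.372 = 2.92468 ZAR

CNY/ZAR = 2.925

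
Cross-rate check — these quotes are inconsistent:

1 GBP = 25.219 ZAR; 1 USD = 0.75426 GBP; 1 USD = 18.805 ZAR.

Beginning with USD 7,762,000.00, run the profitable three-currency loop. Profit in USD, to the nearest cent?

Profit: USD 89,438.61

Profitable loop is USD → GBP → ZAR → USD:
USD 7,762,000.00 × 0.75426 = GBP 5,854,566.12
GBP 5,854,566.12 × 25.219 = ZAR 147,646,302.98
ZAR 147,646,302.98 ÷ 18.805 = USD 7,851,438.61
Profit = USD 7,851,438.61 − USD 7,762,000.00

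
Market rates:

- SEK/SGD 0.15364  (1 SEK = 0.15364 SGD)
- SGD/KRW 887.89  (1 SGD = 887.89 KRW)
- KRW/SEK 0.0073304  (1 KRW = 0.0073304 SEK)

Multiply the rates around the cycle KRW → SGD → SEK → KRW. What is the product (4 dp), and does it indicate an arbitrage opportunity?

1.0000 (no arbitrage)

Around KRW → SGD → SEK → KRW: 1 ÷ 887.89 ÷ 0.15364 ÷ 0.0073304 = 1.000020
Product ≈ 1 (deviation 0.002%, within rounding noise).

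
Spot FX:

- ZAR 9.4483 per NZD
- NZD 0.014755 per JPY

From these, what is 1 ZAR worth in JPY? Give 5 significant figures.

1 ZAR ÷ 9.4483 = 0.105839 NZD
0.105839 NZD ÷ 0.014755 = 7.1731 JPY

ZAR/JPY = 7.1731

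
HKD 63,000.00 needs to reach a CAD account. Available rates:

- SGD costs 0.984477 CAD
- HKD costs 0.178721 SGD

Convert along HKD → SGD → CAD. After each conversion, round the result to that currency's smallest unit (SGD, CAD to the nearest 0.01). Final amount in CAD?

HKD 63,000.00 × 0.178721 = SGD 11,259.42
SGD 11,259.42 × 0.984477 = CAD 11,084.64

CAD 11,084.64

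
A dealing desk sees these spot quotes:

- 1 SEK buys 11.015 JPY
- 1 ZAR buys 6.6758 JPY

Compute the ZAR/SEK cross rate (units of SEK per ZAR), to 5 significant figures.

ZAR/SEK = 0.60606

1 ZAR × 6.6758 = 6.6758 JPY
6.6758 JPY ÷ 11.015 = 0.606064 SEK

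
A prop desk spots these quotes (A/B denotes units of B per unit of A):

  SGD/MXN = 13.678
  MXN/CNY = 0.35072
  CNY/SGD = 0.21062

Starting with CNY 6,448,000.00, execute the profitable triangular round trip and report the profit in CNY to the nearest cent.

Profitable loop is CNY → SGD → MXN → CNY:
CNY 6,448,000.00 × 0.21062 = SGD 1,358,077.76
SGD 1,358,077.76 × 13.678 = MXN 18,575,787.60
MXN 18,575,787.60 × 0.35072 = CNY 6,514,900.23
Profit = CNY 6,514,900.23 − CNY 6,448,000.00

Profit: CNY 66,900.23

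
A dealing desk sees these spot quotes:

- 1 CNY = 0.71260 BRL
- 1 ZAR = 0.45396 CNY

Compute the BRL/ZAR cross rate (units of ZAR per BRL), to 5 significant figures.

1 BRL ÷ 0.71260 = 1.40331 CNY
1.40331 CNY ÷ 0.45396 = 3.09127 ZAR

BRL/ZAR = 3.0913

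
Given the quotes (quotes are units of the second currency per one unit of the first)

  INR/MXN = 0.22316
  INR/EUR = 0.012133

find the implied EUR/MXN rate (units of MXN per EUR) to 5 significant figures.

EUR/MXN = 18.393

1 EUR ÷ 0.012133 = 82.4198 INR
82.4198 INR × 0.22316 = 18.3928 MXN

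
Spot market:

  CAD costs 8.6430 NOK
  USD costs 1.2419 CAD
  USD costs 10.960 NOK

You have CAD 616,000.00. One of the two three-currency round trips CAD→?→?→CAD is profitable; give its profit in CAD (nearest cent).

Profit: CAD 12,984.76

Profitable loop is CAD → USD → NOK → CAD:
CAD 616,000.00 ÷ 1.2419 = USD 496,014.17
USD 496,014.17 × 10.960 = NOK 5,436,315.32
NOK 5,436,315.32 ÷ 8.6430 = CAD 628,984.76
Profit = CAD 628,984.76 − CAD 616,000.00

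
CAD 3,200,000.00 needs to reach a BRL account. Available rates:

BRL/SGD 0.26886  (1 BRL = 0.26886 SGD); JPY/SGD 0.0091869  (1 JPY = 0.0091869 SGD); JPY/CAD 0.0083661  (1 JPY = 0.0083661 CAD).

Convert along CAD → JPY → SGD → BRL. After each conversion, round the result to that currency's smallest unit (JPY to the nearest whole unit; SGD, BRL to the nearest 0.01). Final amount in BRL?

CAD 3,200,000.00 ÷ 0.0083661 = JPY 382,496,026
JPY 382,496,026 × 0.0091869 = SGD 3,513,952.74
SGD 3,513,952.74 ÷ 0.26886 = BRL 13,069,823.48

BRL 13,069,823.48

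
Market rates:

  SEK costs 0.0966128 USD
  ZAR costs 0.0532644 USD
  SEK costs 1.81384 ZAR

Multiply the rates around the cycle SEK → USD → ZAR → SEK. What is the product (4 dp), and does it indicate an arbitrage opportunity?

Around SEK → USD → ZAR → SEK: 1 × 0.0966128 ÷ 0.0532644 ÷ 1.81384 = 0.999997
Product ≈ 1 (deviation 0.000%, within rounding noise).

1.0000 (no arbitrage)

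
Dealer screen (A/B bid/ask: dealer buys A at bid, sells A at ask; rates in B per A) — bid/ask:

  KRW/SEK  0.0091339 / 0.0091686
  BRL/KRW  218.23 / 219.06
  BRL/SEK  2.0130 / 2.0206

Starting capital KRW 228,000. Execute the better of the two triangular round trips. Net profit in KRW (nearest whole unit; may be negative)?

Best loop KRW → BRL → SEK → KRW:
KRW 228,000 ÷ 219.06 (buy BRL at ask) = BRL 1,040.81
BRL 1,040.81 × 2.0130 (sell BRL at bid) = SEK 2,095.15
SEK 2,095.15 ÷ 0.0091686 (buy KRW at ask) = KRW 228,514

Net profit: KRW 514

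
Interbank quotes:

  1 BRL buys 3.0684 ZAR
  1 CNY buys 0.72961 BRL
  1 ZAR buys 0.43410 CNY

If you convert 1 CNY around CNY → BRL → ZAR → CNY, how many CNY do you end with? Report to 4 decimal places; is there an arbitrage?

Around CNY → BRL → ZAR → CNY: 1 × 0.72961 × 3.0684 × 0.43410 = 0.971835
Product < 1; profitable direction is CNY → ZAR → BRL → CNY.

0.9718 (arbitrage exists)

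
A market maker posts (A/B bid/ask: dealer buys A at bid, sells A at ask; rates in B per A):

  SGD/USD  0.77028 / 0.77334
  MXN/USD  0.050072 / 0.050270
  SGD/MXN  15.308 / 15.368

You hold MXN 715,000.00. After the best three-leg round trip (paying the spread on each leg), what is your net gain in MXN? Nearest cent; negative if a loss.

Best loop MXN → SGD → USD → MXN:
MXN 715,000.00 ÷ 15.368 (buy SGD at ask) = SGD 46,525.25
SGD 46,525.25 × 0.77028 (sell SGD at bid) = USD 35,837.47
USD 35,837.47 ÷ 0.050270 (buy MXN at ask) = MXN 712,899.69

Net result: MXN -2,100.31 (no profitable arbitrage after spreads)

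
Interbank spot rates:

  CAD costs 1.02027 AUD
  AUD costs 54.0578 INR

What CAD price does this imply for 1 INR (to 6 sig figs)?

INR/CAD = 0.0181312

1 INR ÷ 54.0578 = 0.0184987 AUD
0.0184987 AUD ÷ 1.02027 = 0.0181312 CAD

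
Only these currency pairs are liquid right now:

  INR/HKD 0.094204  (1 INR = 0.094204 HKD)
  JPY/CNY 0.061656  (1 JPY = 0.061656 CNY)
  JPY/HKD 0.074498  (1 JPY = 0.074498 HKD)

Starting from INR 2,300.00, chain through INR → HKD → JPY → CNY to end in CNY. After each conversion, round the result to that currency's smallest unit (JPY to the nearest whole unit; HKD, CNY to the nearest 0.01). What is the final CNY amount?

CNY 179.30

INR 2,300.00 × 0.094204 = HKD 216.67
HKD 216.67 ÷ 0.074498 = JPY 2,908
JPY 2,908 × 0.061656 = CNY 179.30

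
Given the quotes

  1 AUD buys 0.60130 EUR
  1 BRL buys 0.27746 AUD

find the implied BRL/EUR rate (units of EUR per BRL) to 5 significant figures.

BRL/EUR = 0.16684

1 BRL × 0.27746 = 0.27746 AUD
0.27746 AUD × 0.60130 = 0.166837 EUR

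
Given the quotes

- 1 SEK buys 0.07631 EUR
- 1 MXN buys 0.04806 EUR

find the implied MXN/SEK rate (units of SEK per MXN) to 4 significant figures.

1 MXN × 0.04806 = 0.04806 EUR
0.04806 EUR ÷ 0.07631 = 0.6298 SEK

MXN/SEK = 0.6298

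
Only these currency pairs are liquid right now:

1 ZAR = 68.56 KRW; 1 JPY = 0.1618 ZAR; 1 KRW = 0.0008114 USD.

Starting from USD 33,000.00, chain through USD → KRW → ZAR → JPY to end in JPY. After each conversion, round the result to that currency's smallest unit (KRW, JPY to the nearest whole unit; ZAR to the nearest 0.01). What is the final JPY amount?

USD 33,000.00 ÷ 0.0008114 = KRW 40,670,446
KRW 40,670,446 ÷ 68.56 = ZAR 593,209.54
ZAR 593,209.54 ÷ 0.1618 = JPY 3,666,314

JPY 3,666,314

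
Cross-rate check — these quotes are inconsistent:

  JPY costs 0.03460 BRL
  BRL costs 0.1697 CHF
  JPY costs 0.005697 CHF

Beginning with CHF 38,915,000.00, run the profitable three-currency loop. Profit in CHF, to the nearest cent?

Profitable loop is CHF → JPY → BRL → CHF:
CHF 38,915,000.00 ÷ 0.005697 = JPY 6,830,788,134
JPY 6,830,788,134 × 0.03460 = BRL 236,345,269.44
BRL 236,345,269.44 × 0.1697 = CHF 40,107,792.22
Profit = CHF 40,107,792.22 − CHF 38,915,000.00

Profit: CHF 1,192,792.22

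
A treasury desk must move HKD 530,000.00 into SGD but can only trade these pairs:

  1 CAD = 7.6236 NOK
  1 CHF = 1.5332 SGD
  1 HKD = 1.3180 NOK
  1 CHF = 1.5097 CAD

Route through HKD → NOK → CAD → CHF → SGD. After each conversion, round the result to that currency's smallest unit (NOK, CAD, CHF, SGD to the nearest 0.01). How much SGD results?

SGD 93,054.92

HKD 530,000.00 × 1.3180 = NOK 698,540.00
NOK 698,540.00 ÷ 7.6236 = CAD 91,628.63
CAD 91,628.63 ÷ 1.5097 = CHF 60,693.27
CHF 60,693.27 × 1.5332 = SGD 93,054.92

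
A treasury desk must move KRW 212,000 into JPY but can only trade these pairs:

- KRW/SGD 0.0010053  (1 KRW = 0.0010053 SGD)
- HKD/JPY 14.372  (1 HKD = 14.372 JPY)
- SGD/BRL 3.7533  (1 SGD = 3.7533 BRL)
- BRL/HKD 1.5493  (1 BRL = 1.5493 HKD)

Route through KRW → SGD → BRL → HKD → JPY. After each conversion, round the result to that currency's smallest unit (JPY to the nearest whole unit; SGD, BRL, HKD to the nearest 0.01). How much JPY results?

KRW 212,000 × 0.0010053 = SGD 213.12
SGD 213.12 × 3.7533 = BRL 799.90
BRL 799.90 × 1.5493 = HKD 1,239.29
HKD 1,239.29 × 14.372 = JPY 17,811

JPY 17,811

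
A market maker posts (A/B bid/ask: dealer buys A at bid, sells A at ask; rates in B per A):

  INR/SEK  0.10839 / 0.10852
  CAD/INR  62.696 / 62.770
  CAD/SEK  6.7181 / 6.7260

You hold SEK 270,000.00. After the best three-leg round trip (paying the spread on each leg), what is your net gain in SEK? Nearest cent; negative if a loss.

Net profit: SEK 2,794.71

Best loop SEK → CAD → INR → SEK:
SEK 270,000.00 ÷ 6.7260 (buy CAD at ask) = CAD 40,142.73
CAD 40,142.73 × 62.696 (sell CAD at bid) = INR 2,516,788.58
INR 2,516,788.58 × 0.10839 (sell INR at bid) = SEK 272,794.71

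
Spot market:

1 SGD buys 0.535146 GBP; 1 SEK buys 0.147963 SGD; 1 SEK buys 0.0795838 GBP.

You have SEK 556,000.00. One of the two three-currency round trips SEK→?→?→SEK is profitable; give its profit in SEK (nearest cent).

Profit: SEK 2,822.72

Profitable loop is SEK → GBP → SGD → SEK:
SEK 556,000.00 × 0.0795838 = GBP 44,248.59
GBP 44,248.59 ÷ 0.535146 = SGD 82,685.09
SGD 82,685.09 ÷ 0.147963 = SEK 558,822.72
Profit = SEK 558,822.72 − SEK 556,000.00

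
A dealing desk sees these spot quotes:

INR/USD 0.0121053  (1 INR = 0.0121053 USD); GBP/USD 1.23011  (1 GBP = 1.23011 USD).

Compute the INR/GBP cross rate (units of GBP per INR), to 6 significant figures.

INR/GBP = 0.00984083

1 INR × 0.0121053 = 0.0121053 USD
0.0121053 USD ÷ 1.23011 = 0.00984083 GBP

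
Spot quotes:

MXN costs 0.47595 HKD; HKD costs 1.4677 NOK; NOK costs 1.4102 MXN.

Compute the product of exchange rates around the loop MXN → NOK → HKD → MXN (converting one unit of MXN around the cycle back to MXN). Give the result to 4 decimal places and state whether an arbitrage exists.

1.0151 (arbitrage exists)

Around MXN → NOK → HKD → MXN: 1 ÷ 1.4102 ÷ 1.4677 ÷ 0.47595 = 1.015128
Product > 1; profitable direction is MXN → NOK → HKD → MXN.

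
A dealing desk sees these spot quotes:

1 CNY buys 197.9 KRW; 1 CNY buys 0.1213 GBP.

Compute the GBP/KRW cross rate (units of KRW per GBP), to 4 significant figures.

1 GBP ÷ 0.1213 = 8.24402 CNY
8.24402 CNY × 197.9 = 1631.49 KRW

GBP/KRW = 1631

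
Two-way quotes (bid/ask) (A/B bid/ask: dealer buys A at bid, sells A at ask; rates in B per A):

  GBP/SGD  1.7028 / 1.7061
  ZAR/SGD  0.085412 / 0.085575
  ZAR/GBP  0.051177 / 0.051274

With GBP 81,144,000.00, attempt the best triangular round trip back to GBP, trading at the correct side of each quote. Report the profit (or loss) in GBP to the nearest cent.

Best loop GBP → SGD → ZAR → GBP:
GBP 81,144,000.00 × 1.7028 (sell GBP at bid) = SGD 138,172,003.20
SGD 138,172,003.20 ÷ 0.085575 (buy ZAR at ask) = ZAR 1,614,630,478.53
ZAR 1,614,630,478.53 × 0.051177 (sell ZAR at bid) = GBP 82,631,944.00

Net profit: GBP 1,487,944.00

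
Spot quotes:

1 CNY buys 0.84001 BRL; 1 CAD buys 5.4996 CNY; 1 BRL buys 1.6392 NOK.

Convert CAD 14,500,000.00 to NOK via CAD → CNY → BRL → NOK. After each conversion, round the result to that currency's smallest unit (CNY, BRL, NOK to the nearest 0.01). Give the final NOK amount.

CAD 14,500,000.00 × 5.4996 = CNY 79,744,200.00
CNY 79,744,200.00 × 0.84001 = BRL 66,985,925.44
BRL 66,985,925.44 × 1.6392 = NOK 109,803,328.98

NOK 109,803,328.98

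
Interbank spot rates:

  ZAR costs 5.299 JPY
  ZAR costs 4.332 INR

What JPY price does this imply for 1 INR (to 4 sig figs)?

1 INR ÷ 4.332 = 0.23084 ZAR
0.23084 ZAR × 5.299 = 1.22322 JPY

INR/JPY = 1.223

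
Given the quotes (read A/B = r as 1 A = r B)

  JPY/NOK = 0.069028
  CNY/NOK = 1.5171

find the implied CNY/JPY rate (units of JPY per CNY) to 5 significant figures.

1 CNY × 1.5171 = 1.5171 NOK
1.5171 NOK ÷ 0.069028 = 21.978 JPY

CNY/JPY = 21.978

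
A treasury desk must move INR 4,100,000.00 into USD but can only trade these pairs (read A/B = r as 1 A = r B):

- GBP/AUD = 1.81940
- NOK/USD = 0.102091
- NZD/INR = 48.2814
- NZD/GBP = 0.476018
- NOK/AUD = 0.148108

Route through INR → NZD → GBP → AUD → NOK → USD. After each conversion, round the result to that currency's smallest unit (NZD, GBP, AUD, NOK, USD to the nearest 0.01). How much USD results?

INR 4,100,000.00 ÷ 48.2814 = NZD 84,918.83
NZD 84,918.83 × 0.476018 = GBP 40,422.89
GBP 40,422.89 × 1.81940 = AUD 73,545.41
AUD 73,545.41 ÷ 0.148108 = NOK 496,566.09
NOK 496,566.09 × 0.102091 = USD 50,694.93

USD 50,694.93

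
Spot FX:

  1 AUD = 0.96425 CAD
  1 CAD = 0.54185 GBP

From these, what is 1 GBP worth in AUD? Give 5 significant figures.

GBP/AUD = 1.9140

1 GBP ÷ 0.54185 = 1.84553 CAD
1.84553 CAD ÷ 0.96425 = 1.91395 AUD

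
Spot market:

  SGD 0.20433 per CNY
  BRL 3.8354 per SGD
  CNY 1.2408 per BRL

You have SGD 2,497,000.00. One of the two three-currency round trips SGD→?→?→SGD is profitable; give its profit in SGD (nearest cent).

Profit: SGD 70,875.47

Profitable loop is SGD → CNY → BRL → SGD:
SGD 2,497,000.00 ÷ 0.20433 = CNY 12,220,427.74
CNY 12,220,427.74 ÷ 1.2408 = BRL 9,848,829.58
BRL 9,848,829.58 ÷ 3.8354 = SGD 2,567,875.47
Profit = SGD 2,567,875.47 − SGD 2,497,000.00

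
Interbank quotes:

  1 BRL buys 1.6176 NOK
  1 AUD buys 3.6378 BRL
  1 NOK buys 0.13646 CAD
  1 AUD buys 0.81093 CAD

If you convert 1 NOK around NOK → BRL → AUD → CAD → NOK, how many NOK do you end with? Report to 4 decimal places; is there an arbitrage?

Around NOK → BRL → AUD → CAD → NOK: 1 ÷ 1.6176 ÷ 3.6378 × 0.81093 ÷ 0.13646 = 1.009876
Product > 1; profitable direction is NOK → BRL → AUD → CAD → NOK.

1.0099 (arbitrage exists)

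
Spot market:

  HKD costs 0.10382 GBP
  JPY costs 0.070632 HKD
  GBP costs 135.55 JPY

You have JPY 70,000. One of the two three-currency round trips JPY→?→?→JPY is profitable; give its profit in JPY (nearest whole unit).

Profit: JPY 423

Profitable loop is JPY → GBP → HKD → JPY:
JPY 70,000 ÷ 135.55 = GBP 516.41
GBP 516.41 ÷ 0.10382 = HKD 4,974.13
HKD 4,974.13 ÷ 0.070632 = JPY 70,423
Profit = JPY 70,423 − JPY 70,000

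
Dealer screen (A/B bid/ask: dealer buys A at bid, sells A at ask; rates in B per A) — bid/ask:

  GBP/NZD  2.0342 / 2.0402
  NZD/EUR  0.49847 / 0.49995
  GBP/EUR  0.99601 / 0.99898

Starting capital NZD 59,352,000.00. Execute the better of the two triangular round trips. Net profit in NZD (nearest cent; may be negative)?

Net profit: NZD 891,644.95

Best loop NZD → EUR → GBP → NZD:
NZD 59,352,000.00 × 0.49847 (sell NZD at bid) = EUR 29,585,191.44
EUR 29,585,191.44 ÷ 0.99898 (buy GBP at ask) = GBP 29,615,399.15
GBP 29,615,399.15 × 2.0342 (sell GBP at bid) = NZD 60,243,644.95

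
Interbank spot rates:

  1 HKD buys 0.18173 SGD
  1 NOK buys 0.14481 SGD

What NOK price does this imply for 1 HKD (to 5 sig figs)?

1 HKD × 0.18173 = 0.18173 SGD
0.18173 SGD ÷ 0.14481 = 1.25495 NOK

HKD/NOK = 1.2550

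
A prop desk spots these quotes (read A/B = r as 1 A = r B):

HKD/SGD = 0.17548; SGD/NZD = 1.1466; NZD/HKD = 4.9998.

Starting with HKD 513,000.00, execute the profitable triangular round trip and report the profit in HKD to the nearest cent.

Profit: HKD 3,071.13

Profitable loop is HKD → SGD → NZD → HKD:
HKD 513,000.00 × 0.17548 = SGD 90,021.24
SGD 90,021.24 × 1.1466 = NZD 103,218.35
NZD 103,218.35 × 4.9998 = HKD 516,071.13
Profit = HKD 516,071.13 − HKD 513,000.00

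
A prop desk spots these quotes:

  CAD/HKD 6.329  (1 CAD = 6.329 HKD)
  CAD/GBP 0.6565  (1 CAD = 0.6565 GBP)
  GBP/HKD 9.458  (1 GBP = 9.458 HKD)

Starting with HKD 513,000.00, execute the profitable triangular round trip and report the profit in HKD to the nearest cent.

Profitable loop is HKD → GBP → CAD → HKD:
HKD 513,000.00 ÷ 9.458 = GBP 54,239.80
GBP 54,239.80 ÷ 0.6565 = CAD 82,619.65
CAD 82,619.65 × 6.329 = HKD 522,899.73
Profit = HKD 522,899.73 − HKD 513,000.00

Profit: HKD 9,899.73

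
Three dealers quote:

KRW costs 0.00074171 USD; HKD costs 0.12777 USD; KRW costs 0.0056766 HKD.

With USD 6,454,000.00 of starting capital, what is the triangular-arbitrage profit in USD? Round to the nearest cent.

Profit: USD 146,029.97

Profitable loop is USD → HKD → KRW → USD:
USD 6,454,000.00 ÷ 0.12777 = HKD 50,512,639.90
HKD 50,512,639.90 ÷ 0.0056766 = KRW 8,898,396,910
KRW 8,898,396,910 × 0.00074171 = USD 6,600,029.97
Profit = USD 6,600,029.97 − USD 6,454,000.00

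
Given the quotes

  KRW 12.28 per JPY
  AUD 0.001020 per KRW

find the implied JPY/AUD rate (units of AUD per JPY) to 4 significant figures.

JPY/AUD = 0.01253

1 JPY × 12.28 = 12.28 KRW
12.28 KRW × 0.001020 = 0.0125256 AUD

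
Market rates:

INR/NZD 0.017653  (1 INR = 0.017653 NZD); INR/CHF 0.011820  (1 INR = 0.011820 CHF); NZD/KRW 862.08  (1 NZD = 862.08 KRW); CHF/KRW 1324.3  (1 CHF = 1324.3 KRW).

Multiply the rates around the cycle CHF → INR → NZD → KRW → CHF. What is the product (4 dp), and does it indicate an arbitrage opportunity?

Around CHF → INR → NZD → KRW → CHF: 1 ÷ 0.011820 × 0.017653 × 862.08 ÷ 1324.3 = 0.972215
Product < 1; profitable direction is CHF → KRW → NZD → INR → CHF.

0.9722 (arbitrage exists)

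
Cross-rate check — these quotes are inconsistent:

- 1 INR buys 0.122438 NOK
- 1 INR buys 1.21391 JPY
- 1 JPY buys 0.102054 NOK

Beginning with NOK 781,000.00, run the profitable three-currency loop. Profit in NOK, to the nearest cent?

Profitable loop is NOK → INR → JPY → NOK:
NOK 781,000.00 ÷ 0.122438 = INR 6,378,738.63
INR 6,378,738.63 × 1.21391 = JPY 7,743,215
JPY 7,743,215 × 0.102054 = NOK 790,226.02
Profit = NOK 790,226.02 − NOK 781,000.00

Profit: NOK 9,226.02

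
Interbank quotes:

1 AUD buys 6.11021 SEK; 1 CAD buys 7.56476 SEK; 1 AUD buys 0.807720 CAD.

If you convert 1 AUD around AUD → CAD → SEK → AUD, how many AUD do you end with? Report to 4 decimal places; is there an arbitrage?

1.0000 (no arbitrage)

Around AUD → CAD → SEK → AUD: 1 × 0.807720 × 7.56476 ÷ 6.11021 = 1.000000
Product ≈ 1 (deviation 0.000%, within rounding noise).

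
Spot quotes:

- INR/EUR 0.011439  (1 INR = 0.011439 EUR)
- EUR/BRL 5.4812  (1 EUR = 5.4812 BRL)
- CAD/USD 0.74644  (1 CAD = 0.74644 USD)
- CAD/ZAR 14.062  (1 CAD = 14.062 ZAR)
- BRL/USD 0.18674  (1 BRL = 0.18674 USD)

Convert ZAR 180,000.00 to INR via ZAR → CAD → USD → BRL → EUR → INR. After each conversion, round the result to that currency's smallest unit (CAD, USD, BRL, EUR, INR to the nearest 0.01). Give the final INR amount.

ZAR 180,000.00 ÷ 14.062 = CAD 12,800.46
CAD 12,800.46 × 0.74644 = USD 9,554.78
USD 9,554.78 ÷ 0.18674 = BRL 51,166.22
BRL 51,166.22 ÷ 5.4812 = EUR 9,334.86
EUR 9,334.86 ÷ 0.011439 = INR 816,055.60

INR 816,055.60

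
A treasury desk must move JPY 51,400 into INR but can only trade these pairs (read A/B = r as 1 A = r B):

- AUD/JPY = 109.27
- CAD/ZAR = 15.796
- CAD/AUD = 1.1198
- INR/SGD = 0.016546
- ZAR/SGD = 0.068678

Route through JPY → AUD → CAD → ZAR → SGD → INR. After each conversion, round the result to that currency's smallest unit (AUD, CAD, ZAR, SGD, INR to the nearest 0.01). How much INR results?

INR 27,542.00

JPY 51,400 ÷ 109.27 = AUD 470.39
AUD 470.39 ÷ 1.1198 = CAD 420.07
CAD 420.07 × 15.796 = ZAR 6,635.43
ZAR 6,635.43 × 0.068678 = SGD 455.71
SGD 455.71 ÷ 0.016546 = INR 27,542.00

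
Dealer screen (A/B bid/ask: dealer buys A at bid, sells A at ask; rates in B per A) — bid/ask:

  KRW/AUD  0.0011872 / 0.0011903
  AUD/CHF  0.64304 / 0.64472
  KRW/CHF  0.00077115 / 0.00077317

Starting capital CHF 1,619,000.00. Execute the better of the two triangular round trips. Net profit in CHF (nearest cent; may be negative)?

Net profit: CHF 7,889.80

Best loop CHF → AUD → KRW → CHF:
CHF 1,619,000.00 ÷ 0.64472 (buy AUD at ask) = AUD 2,511,167.64
AUD 2,511,167.64 ÷ 0.0011903 (buy KRW at ask) = KRW 2,109,693,051
KRW 2,109,693,051 × 0.00077115 (sell KRW at bid) = CHF 1,626,889.80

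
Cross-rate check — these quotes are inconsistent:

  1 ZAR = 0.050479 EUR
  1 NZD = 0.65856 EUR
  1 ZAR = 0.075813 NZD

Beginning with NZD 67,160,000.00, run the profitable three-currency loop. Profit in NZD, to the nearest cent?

Profitable loop is NZD → ZAR → EUR → NZD:
NZD 67,160,000.00 ÷ 0.075813 = ZAR 885,863,901.97
ZAR 885,863,901.97 × 0.050479 = EUR 44,717,523.91
EUR 44,717,523.91 ÷ 0.65856 = NZD 67,901,973.86
Profit = NZD 67,901,973.86 − NZD 67,160,000.00

Profit: NZD 741,973.86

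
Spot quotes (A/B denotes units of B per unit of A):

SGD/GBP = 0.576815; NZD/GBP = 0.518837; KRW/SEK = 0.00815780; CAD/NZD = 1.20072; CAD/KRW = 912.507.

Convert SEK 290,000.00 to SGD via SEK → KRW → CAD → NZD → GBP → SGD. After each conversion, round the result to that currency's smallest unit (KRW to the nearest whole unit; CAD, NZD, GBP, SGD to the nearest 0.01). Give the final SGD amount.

SGD 42,075.07

SEK 290,000.00 ÷ 0.00815780 = KRW 35,548,800
KRW 35,548,800 ÷ 912.507 = CAD 38,957.29
CAD 38,957.29 × 1.20072 = NZD 46,776.80
NZD 46,776.80 × 0.518837 = GBP 24,269.53
GBP 24,269.53 ÷ 0.576815 = SGD 42,075.07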